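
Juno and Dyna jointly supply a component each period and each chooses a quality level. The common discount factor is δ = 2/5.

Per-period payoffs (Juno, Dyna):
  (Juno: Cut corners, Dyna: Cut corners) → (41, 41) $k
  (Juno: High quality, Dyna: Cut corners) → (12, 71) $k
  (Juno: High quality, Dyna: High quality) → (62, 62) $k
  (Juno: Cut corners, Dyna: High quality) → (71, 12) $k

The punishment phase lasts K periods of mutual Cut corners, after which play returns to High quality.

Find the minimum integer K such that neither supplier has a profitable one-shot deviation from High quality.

2

No profitable deviation requires (62−41)(δ+…+δ^K) ≥ 71−62, i.e. δ+…+δ^K ≥ 3/7 ≈ 0.4286.
With δ = 2/5, the partial sums are K=1: 0.4000, K=2: 0.5600.
K = 2 is the first length at which the sum reaches 0.4286.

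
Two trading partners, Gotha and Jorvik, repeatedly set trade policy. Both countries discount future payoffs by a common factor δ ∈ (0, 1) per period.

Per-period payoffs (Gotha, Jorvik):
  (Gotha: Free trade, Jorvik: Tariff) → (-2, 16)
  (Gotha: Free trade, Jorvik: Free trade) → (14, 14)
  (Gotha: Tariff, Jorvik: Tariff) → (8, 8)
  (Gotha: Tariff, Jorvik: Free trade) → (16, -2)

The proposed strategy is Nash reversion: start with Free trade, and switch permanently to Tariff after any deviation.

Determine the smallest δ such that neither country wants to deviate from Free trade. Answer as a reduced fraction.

1/4

14/(1−δ) ≥ 16 + 8δ/(1−δ)
14 ≥ 16 − 8δ
δ ≥ 2/8 = 1/4.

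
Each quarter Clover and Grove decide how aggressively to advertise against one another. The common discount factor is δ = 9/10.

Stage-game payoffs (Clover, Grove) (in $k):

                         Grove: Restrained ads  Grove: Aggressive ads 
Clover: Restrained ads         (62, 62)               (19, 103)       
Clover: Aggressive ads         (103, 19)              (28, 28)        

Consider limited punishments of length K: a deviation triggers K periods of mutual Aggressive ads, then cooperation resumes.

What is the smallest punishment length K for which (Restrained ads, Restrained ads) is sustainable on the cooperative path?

2

Need Σ_{k=1}^{K} δ^k ≥ (103−62)/(62−28) = 1.2059 at δ = 9/10.
At K = 1 the sum is 0.9000 < 1.2059; at K = 2 it is 1.7100 ≥ 1.2059.
So the minimum punishment length is K = 2.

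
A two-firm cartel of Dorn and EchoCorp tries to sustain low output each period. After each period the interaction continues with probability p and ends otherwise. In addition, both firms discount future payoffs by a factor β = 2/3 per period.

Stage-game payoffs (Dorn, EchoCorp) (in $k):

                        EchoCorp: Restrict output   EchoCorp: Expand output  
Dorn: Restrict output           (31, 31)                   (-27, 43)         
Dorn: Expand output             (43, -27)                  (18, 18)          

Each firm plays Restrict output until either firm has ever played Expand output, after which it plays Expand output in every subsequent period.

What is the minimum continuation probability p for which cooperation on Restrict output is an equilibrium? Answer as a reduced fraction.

18/25

With continuation probability p and discount β, the effective per-period discount factor is βp.
Grim-trigger IC: βp ≥ (43−31)/(43−18) = 12/25.
So p ≥ (12/25)/(2/3) = 18/25.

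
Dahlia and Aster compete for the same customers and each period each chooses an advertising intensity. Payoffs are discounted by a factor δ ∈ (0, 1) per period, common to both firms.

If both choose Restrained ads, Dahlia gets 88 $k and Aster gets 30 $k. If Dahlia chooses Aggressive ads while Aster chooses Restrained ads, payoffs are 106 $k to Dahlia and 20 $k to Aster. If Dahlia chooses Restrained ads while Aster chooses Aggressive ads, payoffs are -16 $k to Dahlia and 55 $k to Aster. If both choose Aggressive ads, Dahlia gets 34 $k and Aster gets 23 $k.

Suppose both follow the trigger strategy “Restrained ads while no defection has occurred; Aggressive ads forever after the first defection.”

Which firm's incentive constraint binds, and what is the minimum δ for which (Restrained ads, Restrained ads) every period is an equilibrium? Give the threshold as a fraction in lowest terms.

Aster; δ ≥ 25/32

Dahlia's threshold: (106−88)/(106−34) = 1/4.
Aster's threshold: (55−30)/(55−23) = 25/32.
1/4 < 25/32, so Aster binds and δ* = 25/32.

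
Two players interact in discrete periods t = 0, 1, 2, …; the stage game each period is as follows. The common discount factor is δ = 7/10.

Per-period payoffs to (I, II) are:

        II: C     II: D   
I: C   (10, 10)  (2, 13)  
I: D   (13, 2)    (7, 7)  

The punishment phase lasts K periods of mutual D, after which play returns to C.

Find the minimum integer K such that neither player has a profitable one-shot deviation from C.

No profitable deviation requires (10−7)(δ+…+δ^K) ≥ 13−10, i.e. δ+…+δ^K ≥ 1 ≈ 1.0000.
With δ = 7/10, the partial sums are K=1: 0.7000, K=2: 1.1900.
K = 2 is the first length at which the sum reaches 1.0000.

2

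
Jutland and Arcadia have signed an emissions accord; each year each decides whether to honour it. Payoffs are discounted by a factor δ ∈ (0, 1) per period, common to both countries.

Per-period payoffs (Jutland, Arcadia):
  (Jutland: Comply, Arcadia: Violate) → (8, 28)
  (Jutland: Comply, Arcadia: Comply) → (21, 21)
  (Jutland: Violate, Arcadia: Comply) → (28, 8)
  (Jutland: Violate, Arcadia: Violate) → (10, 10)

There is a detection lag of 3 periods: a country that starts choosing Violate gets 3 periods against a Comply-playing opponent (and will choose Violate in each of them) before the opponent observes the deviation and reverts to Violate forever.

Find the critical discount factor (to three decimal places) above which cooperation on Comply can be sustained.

0.730

Deviating for the 3 undetected periods gains 28−21 = 7 per period over cooperation, then loses 21−10 = 11 per period forever once punishment starts.
Gain: 7(1 + δ + … + δ^2); loss: 11·δ^3/(1−δ).
No profitable deviation ⇔ 7(1−δ^3) ≤ 11·δ^3, i.e. δ^3 ≥ 7/(7+11) = 7/18.
Hence δ ≥ (7/18)^(1/3) ≈ 0.730.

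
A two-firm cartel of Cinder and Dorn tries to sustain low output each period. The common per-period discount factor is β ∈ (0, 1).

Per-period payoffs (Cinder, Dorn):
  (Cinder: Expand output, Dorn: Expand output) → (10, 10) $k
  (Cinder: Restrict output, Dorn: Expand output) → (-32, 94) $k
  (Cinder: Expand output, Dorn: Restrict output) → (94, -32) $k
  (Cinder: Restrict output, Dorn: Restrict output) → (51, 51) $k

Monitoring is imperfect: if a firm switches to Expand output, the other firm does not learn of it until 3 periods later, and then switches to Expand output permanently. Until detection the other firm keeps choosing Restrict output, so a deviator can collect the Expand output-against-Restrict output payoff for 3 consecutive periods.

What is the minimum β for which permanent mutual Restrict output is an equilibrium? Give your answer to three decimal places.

0.800

Deviating for the 3 undetected periods gains 94−51 = 43 per period over cooperation, then loses 51−10 = 41 per period forever once punishment starts.
Gain: 43(1 + β + … + β^2); loss: 41·β^3/(1−β).
No profitable deviation ⇔ 43(1−β^3) ≤ 41·β^3, i.e. β^3 ≥ 43/(43+41) = 43/84.
Hence β ≥ (43/84)^(1/3) ≈ 0.800.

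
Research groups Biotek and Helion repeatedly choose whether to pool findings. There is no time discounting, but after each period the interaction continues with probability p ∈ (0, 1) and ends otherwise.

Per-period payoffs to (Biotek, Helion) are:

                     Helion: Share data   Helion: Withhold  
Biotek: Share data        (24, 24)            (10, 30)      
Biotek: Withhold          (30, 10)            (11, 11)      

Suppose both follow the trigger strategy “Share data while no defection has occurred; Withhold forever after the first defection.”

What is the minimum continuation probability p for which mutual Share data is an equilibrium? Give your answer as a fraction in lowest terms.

Expected cooperation value is 24 + p·24 + p²·24 + … = 24/(1−p); deviation gives 30 + p·11/(1−p).
24 ≥ 30(1−p) + 11p ⇒ 19p ≥ 6 ⇒ p ≥ 6/19.

6/19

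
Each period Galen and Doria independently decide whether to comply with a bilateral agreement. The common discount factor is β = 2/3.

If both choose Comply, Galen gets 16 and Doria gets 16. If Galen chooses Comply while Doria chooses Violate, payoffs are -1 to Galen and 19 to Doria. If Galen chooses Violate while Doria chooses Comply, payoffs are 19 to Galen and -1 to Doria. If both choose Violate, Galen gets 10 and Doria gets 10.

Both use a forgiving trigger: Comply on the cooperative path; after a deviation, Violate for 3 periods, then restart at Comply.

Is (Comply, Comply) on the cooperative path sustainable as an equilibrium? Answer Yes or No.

IC: β+…+β^3 ≥ (19−16)/(16−10) = 1/2.
At β = 2/3: partial sum = 1.4074 ≥ 0.5000. Cooperation sustainable.

Yes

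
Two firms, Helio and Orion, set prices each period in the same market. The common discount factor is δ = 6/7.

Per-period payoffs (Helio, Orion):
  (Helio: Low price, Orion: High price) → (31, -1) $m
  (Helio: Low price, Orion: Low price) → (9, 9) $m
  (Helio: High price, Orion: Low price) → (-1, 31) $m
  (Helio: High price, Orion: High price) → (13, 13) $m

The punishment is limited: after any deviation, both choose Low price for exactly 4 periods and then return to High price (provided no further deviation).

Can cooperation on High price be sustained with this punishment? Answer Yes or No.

Comparing payoff streams over the 5 periods until play realigns: cooperate → 13(1+δ+…+δ^4); deviate → 31 + 9(δ+…+δ^4).
Cooperation is sustained iff (13−9)(δ+…+δ^4) ≥ 31−13.
δ+…+δ^4 = 6/7·(1−(6/7)^4)/(1−6/7) = 2.7613, and (31−13)/(13−9) = 4.5000.
2.7613 < 4.5000, so cooperation is not sustainable.

No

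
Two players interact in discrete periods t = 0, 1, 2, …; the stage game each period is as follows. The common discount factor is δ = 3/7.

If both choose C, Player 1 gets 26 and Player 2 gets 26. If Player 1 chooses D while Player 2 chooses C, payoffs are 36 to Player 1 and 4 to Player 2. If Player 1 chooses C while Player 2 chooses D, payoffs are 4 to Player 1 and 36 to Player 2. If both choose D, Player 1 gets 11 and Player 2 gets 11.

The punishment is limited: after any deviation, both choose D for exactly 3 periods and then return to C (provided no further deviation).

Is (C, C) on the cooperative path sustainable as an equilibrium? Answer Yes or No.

Comparing payoff streams over the 4 periods until play realigns: cooperate → 26(1+δ+…+δ^3); deviate → 36 + 11(δ+…+δ^3).
Cooperation is sustained iff (26−11)(δ+…+δ^3) ≥ 36−26.
δ+…+δ^3 = 3/7·(1−(3/7)^3)/(1−3/7) = 0.6910, and (36−26)/(26−11) = 0.6667.
0.6910 ≥ 0.6667, so cooperation is sustainable.

Yes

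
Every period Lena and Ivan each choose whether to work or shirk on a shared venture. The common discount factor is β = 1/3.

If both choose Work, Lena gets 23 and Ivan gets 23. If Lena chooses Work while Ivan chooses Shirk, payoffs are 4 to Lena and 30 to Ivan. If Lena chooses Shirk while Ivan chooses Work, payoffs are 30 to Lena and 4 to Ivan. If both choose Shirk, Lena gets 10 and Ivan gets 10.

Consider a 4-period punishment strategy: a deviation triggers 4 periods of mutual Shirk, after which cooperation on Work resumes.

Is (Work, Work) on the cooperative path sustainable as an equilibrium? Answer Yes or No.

No

Comparing payoff streams over the 5 periods until play realigns: cooperate → 23(1+β+…+β^4); deviate → 30 + 10(β+…+β^4).
Cooperation is sustained iff (23−10)(β+…+β^4) ≥ 30−23.
β+…+β^4 = 1/3·(1−(1/3)^4)/(1−1/3) = 0.4938, and (30−23)/(23−10) = 0.5385.
0.4938 < 0.5385, so cooperation is not sustainable.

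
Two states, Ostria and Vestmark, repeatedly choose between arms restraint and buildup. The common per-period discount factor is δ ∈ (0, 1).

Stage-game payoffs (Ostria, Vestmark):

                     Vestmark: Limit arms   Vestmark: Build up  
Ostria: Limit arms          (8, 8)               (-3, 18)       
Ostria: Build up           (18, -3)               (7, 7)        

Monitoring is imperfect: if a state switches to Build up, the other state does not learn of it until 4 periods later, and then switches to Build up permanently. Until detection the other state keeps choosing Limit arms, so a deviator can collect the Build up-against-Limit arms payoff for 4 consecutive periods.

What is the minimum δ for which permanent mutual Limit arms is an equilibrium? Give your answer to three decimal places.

0.976

A deviator earns 18 for 4 periods, then 7 forever; cooperating earns 8 forever. Multiplying the IC by (1−δ):
8 ≥ 18(1−δ^4) + 7δ^4, so 11·δ^4 ≥ 10 and δ^4 ≥ 10/11.
δ ≥ (10/11)^(1/4) ≈ 0.976.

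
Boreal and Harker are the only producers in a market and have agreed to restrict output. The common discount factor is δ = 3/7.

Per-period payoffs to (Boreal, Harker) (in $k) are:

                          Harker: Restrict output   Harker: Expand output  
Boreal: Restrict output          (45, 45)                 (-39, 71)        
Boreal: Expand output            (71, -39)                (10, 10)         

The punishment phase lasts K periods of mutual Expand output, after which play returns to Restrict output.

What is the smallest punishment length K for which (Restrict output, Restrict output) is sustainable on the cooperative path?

IC: δ(1−δ^K)/(1−δ) ≥ (71−45)/(45−10) = 26/35.
With δ = 3/7: need 1 − δ^K ≥ 26/35·(1−3/7)/(3/7), i.e. δ^K ≤ 0.0095.
Since (3/7)^5 = 0.0145 and (3/7)^6 = 0.0062, the smallest such K is 6.

6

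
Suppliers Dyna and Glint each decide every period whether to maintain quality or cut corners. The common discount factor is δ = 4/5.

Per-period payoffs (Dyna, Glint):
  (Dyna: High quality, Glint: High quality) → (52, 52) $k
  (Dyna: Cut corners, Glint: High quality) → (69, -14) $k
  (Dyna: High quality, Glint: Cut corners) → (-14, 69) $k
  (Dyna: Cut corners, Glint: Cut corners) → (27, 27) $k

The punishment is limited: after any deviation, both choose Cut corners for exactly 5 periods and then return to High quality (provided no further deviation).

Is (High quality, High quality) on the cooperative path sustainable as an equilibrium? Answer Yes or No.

IC: δ+…+δ^5 ≥ (69−52)/(52−27) = 17/25.
At δ = 4/5: partial sum = 2.6893 ≥ 0.6800. Cooperation sustainable.

Yes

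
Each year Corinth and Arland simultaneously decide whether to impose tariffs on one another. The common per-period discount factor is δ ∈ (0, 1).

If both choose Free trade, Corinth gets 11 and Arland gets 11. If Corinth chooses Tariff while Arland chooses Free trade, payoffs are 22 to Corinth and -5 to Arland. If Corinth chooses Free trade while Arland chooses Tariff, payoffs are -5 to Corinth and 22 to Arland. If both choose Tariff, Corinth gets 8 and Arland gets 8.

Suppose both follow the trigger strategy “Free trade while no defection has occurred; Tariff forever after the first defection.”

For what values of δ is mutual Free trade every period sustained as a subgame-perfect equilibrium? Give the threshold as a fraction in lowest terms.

Under grim trigger the critical discount factor is (T−C)/(T−P) with T = 22, C = 11, P = 8.
δ* = (22−11)/(22−8) = 11/14.

11/14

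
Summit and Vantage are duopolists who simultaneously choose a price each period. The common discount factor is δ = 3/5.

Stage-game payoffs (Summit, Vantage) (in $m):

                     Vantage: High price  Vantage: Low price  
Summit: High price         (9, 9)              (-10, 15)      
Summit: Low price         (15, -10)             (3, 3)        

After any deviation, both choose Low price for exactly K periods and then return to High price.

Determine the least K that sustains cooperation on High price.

Need Σ_{k=1}^{K} δ^k ≥ (15−9)/(9−3) = 1.0000 at δ = 3/5.
At K = 2 the sum is 0.9600 < 1.0000; at K = 3 it is 1.1760 ≥ 1.0000.
So the minimum punishment length is K = 3.

3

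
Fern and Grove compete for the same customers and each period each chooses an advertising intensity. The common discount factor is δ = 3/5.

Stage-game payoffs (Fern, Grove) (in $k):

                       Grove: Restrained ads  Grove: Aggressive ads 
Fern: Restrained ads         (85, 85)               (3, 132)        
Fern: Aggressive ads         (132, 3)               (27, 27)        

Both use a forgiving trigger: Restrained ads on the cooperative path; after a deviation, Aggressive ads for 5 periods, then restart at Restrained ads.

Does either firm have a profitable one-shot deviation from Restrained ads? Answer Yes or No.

Comparing payoff streams over the 6 periods until play realigns: cooperate → 85(1+δ+…+δ^5); deviate → 132 + 27(δ+…+δ^5).
Cooperation is sustained iff (85−27)(δ+…+δ^5) ≥ 132−85.
δ+…+δ^5 = 3/5·(1−(3/5)^5)/(1−3/5) = 1.3834, and (132−85)/(85−27) = 0.8103.
1.3834 ≥ 0.8103, so cooperation is sustainable.

No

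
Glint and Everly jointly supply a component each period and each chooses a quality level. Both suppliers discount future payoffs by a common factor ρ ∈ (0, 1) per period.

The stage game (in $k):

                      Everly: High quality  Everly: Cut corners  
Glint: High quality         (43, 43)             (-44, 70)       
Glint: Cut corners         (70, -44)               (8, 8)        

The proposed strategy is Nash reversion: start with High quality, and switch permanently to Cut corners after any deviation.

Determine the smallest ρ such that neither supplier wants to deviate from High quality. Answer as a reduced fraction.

Under grim trigger the critical discount factor is (T−C)/(T−P) with T = 70, C = 43, P = 8.
ρ* = (70−43)/(70−8) = 27/62.

27/62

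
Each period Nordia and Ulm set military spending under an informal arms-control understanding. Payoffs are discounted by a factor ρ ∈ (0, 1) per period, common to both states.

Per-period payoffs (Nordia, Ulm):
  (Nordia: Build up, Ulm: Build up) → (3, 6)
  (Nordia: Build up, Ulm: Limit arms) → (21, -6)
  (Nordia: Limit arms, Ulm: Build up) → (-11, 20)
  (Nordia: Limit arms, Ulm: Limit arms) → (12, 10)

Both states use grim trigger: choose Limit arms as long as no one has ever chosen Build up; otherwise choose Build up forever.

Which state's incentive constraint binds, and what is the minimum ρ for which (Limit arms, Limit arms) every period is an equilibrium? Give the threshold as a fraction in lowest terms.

Nordia's threshold: (21−12)/(21−3) = 1/2.
Ulm's threshold: (20−10)/(20−6) = 5/7.
1/2 < 5/7, so Ulm binds and ρ* = 5/7.

Ulm; ρ ≥ 5/7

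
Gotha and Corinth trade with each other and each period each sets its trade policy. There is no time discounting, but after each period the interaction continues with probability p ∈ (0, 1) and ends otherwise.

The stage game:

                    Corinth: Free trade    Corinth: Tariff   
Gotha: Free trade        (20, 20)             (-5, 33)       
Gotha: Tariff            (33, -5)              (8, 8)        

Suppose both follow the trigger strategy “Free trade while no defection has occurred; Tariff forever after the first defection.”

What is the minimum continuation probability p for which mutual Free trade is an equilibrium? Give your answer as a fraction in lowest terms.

13/25

Expected cooperation value is 20 + p·20 + p²·20 + … = 20/(1−p); deviation gives 33 + p·8/(1−p).
20 ≥ 33(1−p) + 8p ⇒ 25p ≥ 13 ⇒ p ≥ 13/25.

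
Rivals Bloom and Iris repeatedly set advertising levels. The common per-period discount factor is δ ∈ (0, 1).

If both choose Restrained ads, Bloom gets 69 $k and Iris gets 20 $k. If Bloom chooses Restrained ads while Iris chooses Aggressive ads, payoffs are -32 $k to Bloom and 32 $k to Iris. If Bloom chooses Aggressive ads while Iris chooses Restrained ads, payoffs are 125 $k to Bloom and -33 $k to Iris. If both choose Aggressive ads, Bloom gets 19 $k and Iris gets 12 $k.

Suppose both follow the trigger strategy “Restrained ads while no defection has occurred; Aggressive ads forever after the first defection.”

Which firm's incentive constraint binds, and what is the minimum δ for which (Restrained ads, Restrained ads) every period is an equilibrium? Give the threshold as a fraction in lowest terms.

Iris; δ ≥ 3/5

Bloom: cooperation gives 69 each period; deviation gives 125 once then 19 forever.
  69/(1−δ) ≥ 125 + 19δ/(1−δ) ⇒ δ ≥ 56/106 = 28/53.
Iris: cooperation gives 20 each period; deviation gives 32 once then 12 forever.
  δ ≥ 12/20 = 3/5.
Both must hold, so the binding constraint is Iris's: δ ≥ 3/5.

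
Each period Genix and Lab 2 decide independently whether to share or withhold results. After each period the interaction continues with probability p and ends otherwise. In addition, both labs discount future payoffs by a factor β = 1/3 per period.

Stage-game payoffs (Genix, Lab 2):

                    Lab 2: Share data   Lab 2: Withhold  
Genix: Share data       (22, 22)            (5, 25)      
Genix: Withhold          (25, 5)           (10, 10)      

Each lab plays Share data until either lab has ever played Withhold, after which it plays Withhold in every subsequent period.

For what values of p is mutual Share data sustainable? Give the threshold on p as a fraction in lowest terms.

3/5

With continuation probability p and discount β, the effective per-period discount factor is βp.
Grim-trigger IC: βp ≥ (25−22)/(25−10) = 1/5.
So p ≥ (1/5)/(1/3) = 3/5.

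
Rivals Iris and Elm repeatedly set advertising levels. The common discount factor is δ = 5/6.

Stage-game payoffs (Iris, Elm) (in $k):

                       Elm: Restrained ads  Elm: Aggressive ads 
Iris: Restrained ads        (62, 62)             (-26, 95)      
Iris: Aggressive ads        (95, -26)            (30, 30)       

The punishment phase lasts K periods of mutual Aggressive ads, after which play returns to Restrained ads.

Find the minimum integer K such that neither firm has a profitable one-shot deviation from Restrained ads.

IC: δ(1−δ^K)/(1−δ) ≥ (95−62)/(62−30) = 33/32.
With δ = 5/6: need 1 − δ^K ≥ 33/32·(1−5/6)/(5/6), i.e. δ^K ≤ 0.7937.
Since (5/6)^1 = 0.8333 and (5/6)^2 = 0.6944, the smallest such K is 2.

2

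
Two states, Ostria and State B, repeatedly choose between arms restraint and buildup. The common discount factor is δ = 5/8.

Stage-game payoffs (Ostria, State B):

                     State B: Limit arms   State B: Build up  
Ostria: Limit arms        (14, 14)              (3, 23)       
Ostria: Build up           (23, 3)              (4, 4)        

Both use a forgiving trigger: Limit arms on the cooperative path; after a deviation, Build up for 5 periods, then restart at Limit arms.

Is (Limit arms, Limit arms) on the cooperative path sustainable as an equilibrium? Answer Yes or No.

Yes

IC: δ+…+δ^5 ≥ (23−14)/(14−4) = 9/10.
At δ = 5/8: partial sum = 1.5077 ≥ 0.9000. Cooperation sustainable.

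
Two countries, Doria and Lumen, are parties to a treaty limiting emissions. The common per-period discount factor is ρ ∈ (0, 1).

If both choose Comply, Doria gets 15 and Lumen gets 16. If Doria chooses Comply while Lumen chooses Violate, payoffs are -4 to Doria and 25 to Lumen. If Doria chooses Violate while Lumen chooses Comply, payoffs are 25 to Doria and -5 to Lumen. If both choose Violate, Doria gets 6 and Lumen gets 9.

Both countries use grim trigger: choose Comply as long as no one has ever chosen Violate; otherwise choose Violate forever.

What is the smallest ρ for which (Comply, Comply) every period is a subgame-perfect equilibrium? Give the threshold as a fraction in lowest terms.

9/16

Doria: cooperation gives 15 each period; deviation gives 25 once then 6 forever.
  15/(1−ρ) ≥ 25 + 6ρ/(1−ρ) ⇒ ρ ≥ 10/19.
Lumen: cooperation gives 16 each period; deviation gives 25 once then 9 forever.
  ρ ≥ 9/16.
Both must hold, so the binding constraint is Lumen's: ρ ≥ 9/16.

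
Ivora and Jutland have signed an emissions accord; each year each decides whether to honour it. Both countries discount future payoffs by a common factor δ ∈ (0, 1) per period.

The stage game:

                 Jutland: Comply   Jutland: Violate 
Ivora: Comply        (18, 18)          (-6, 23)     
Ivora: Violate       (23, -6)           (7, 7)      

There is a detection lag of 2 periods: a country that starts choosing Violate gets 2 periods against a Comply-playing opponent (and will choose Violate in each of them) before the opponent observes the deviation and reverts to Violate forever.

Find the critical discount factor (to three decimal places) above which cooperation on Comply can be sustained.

0.559

A deviator earns 23 for 2 periods, then 7 forever; cooperating earns 18 forever. Multiplying the IC by (1−δ):
18 ≥ 23(1−δ^2) + 7δ^2, so 16·δ^2 ≥ 5 and δ^2 ≥ 5/16.
δ ≥ (5/16)^(1/2) ≈ 0.559.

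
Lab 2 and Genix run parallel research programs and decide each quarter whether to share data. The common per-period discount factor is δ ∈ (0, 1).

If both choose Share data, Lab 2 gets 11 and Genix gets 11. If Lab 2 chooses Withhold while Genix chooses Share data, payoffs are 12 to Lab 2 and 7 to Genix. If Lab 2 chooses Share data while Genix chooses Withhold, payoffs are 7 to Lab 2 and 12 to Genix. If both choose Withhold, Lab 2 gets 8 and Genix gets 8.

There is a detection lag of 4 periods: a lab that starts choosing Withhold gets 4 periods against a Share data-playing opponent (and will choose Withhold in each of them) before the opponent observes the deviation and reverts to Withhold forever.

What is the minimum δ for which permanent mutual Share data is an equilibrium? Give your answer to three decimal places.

Deviating for the 4 undetected periods gains 12−11 = 1 per period over cooperation, then loses 11−8 = 3 per period forever once punishment starts.
Gain: 1(1 + δ + … + δ^3); loss: 3·δ^4/(1−δ).
No profitable deviation ⇔ 1(1−δ^4) ≤ 3·δ^4, i.e. δ^4 ≥ 1/(1+3) = 1/4.
Hence δ ≥ (1/4)^(1/4) ≈ 0.707.

0.707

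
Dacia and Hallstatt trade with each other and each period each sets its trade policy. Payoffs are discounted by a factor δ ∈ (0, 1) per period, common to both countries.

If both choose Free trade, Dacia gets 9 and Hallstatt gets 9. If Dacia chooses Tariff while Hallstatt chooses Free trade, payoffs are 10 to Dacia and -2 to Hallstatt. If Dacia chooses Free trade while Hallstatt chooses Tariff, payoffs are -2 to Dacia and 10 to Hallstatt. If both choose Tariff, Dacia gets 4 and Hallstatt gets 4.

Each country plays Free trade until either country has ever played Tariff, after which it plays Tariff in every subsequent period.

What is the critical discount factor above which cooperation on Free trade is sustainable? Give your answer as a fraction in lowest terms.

1/6

9/(1−δ) ≥ 10 + 4δ/(1−δ)
9 ≥ 10 − 6δ
δ ≥ 1/6.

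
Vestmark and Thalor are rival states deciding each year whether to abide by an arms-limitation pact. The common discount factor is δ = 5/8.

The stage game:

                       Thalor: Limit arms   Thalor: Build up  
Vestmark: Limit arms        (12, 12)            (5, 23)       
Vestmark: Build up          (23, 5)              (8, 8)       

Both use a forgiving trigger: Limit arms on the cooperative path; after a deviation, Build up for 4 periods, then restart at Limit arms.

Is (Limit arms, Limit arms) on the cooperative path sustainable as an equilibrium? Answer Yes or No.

Comparing payoff streams over the 5 periods until play realigns: cooperate → 12(1+δ+…+δ^4); deviate → 23 + 8(δ+…+δ^4).
Cooperation is sustained iff (12−8)(δ+…+δ^4) ≥ 23−12.
δ+…+δ^4 = 5/8·(1−(5/8)^4)/(1−5/8) = 1.4124, and (23−12)/(12−8) = 2.7500.
1.4124 < 2.7500, so cooperation is not sustainable.

No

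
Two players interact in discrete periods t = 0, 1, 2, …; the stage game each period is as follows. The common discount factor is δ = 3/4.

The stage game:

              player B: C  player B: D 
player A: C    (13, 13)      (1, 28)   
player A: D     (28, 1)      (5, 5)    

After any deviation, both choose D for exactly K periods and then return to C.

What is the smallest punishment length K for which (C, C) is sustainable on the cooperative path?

IC: δ(1−δ^K)/(1−δ) ≥ (28−13)/(13−5) = 15/8.
With δ = 3/4: need 1 − δ^K ≥ 15/8·(1−3/4)/(3/4), i.e. δ^K ≤ 0.3750.
Since (3/4)^3 = 0.4219 and (3/4)^4 = 0.3164, the smallest such K is 4.

4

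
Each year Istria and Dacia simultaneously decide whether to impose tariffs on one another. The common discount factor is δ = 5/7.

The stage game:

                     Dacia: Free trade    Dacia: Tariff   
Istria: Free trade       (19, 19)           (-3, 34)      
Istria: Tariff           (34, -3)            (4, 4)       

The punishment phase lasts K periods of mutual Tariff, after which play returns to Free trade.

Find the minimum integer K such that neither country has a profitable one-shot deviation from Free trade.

No profitable deviation requires (19−4)(δ+…+δ^K) ≥ 34−19, i.e. δ+…+δ^K ≥ 1 ≈ 1.0000.
With δ = 5/7, the partial sums are K=1: 0.7143, K=2: 1.2245.
K = 2 is the first length at which the sum reaches 1.0000.

2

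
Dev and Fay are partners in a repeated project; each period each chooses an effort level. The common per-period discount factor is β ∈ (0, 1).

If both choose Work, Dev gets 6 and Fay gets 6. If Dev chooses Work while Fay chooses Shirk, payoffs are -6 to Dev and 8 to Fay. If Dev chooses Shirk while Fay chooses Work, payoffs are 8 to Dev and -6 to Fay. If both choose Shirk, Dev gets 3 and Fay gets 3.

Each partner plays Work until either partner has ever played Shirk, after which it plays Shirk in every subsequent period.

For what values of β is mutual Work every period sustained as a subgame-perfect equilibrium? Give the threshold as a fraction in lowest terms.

2/5

One-period gain from deviating is 8 − 6 = 2. The loss is 6 − 3 = 3 in every subsequent period, with present value 3·β/(1−β).
Deviation is unprofitable when 3·β/(1−β) ≥ 2, i.e. β/(1−β) ≥ 2/3.
Equivalently β ≥ 2/(2+3) = 2/5.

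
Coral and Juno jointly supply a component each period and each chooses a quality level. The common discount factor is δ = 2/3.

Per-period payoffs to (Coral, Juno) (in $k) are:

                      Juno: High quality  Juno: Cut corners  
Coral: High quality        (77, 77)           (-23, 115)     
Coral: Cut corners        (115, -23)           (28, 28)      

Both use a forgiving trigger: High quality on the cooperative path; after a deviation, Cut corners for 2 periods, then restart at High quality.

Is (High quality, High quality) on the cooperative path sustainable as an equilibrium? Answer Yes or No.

Yes

A one-shot deviation gives 115 now, then 28 for 2 periods, then back to 77.
Gain from deviating: (115−77) today; loss: (77−28) in each of the next 2 periods.
No-deviation condition: (77−28)(δ+…+δ^2) ≥ 115−77, i.e. δ+…+δ^2 ≥ 38/49.
At δ = 2/3: δ+…+δ^2 = 1.1111 ≥ 0.7755.
So cooperation is sustainable.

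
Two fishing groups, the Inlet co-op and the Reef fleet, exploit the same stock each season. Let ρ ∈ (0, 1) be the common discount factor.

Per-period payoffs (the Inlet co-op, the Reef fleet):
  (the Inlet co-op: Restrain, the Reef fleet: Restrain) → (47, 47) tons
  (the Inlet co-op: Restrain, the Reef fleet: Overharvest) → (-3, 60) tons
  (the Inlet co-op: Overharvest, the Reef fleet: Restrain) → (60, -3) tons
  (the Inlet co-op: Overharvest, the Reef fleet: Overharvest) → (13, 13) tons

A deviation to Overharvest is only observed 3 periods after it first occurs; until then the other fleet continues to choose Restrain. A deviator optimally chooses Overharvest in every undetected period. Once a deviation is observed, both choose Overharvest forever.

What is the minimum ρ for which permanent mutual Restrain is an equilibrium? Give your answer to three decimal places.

0.652

A deviator earns 60 for 3 periods, then 13 forever; cooperating earns 47 forever. Multiplying the IC by (1−ρ):
47 ≥ 60(1−ρ^3) + 13ρ^3, so 47·ρ^3 ≥ 13 and ρ^3 ≥ 13/47.
ρ ≥ (13/47)^(1/3) ≈ 0.652.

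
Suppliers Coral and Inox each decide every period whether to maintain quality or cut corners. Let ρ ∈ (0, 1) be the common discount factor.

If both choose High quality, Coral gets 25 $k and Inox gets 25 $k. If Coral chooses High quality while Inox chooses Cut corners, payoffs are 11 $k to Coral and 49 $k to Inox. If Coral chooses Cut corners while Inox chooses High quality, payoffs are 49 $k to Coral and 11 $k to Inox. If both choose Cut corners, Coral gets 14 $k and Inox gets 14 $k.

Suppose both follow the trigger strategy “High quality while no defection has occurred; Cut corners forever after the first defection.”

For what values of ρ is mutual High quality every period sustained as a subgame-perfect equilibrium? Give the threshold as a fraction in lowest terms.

Cooperation forever yields 25 each period: 25/(1−ρ).
Deviating yields 49 once, then 14 forever: 49 + 14ρ/(1−ρ).
No profitable deviation requires 25/(1−ρ) ≥ 49 + 14ρ/(1−ρ).
Multiplying by (1−ρ): 25 ≥ 49(1−ρ) + 14ρ = 49 − 35ρ.
So 35ρ ≥ 24, i.e. ρ ≥ 24/35.

24/35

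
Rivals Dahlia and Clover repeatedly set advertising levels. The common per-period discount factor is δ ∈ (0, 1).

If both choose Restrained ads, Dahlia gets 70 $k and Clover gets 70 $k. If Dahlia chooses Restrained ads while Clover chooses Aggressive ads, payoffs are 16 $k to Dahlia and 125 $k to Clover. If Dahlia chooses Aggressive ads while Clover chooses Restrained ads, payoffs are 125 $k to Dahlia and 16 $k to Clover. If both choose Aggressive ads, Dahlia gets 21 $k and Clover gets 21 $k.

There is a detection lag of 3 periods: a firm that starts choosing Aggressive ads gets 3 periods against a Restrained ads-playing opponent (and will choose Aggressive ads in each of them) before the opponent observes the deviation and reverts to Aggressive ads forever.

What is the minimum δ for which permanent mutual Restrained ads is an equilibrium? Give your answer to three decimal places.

Deviating for the 3 undetected periods gains 125−70 = 55 per period over cooperation, then loses 70−21 = 49 per period forever once punishment starts.
Gain: 55(1 + δ + … + δ^2); loss: 49·δ^3/(1−δ).
No profitable deviation ⇔ 55(1−δ^3) ≤ 49·δ^3, i.e. δ^3 ≥ 55/(55+49) = 55/104.
Hence δ ≥ (55/104)^(1/3) ≈ 0.809.

0.809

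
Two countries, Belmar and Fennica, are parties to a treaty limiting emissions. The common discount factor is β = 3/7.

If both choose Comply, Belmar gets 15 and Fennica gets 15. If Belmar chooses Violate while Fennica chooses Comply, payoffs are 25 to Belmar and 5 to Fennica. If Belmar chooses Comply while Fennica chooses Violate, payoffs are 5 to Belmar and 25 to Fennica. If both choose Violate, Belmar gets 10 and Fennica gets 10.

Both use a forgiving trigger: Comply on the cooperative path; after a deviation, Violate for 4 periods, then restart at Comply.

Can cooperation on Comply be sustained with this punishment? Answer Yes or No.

A one-shot deviation gives 25 now, then 10 for 4 periods, then back to 15.
Gain from deviating: (25−15) today; loss: (15−10) in each of the next 4 periods.
No-deviation condition: (15−10)(β+…+β^4) ≥ 25−15, i.e. β+…+β^4 ≥ 2.
At β = 3/7: β+…+β^4 = 0.7247 < 2.0000.
So cooperation is not sustainable.

No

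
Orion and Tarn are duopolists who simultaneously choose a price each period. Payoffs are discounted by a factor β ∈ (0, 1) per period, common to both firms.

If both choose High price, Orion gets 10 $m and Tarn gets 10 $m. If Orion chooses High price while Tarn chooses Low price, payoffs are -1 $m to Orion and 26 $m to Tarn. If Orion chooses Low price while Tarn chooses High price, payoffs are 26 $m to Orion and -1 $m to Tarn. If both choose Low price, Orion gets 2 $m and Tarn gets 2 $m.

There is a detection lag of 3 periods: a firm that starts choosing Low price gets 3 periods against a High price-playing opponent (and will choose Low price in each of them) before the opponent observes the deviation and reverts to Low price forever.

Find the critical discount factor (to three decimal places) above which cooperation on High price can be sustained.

Deviating for the 3 undetected periods gains 26−10 = 16 per period over cooperation, then loses 10−2 = 8 per period forever once punishment starts.
Gain: 16(1 + β + … + β^2); loss: 8·β^3/(1−β).
No profitable deviation ⇔ 16(1−β^3) ≤ 8·β^3, i.e. β^3 ≥ 16/(16+8) = 2/3.
Hence β ≥ (2/3)^(1/3) ≈ 0.874.

0.874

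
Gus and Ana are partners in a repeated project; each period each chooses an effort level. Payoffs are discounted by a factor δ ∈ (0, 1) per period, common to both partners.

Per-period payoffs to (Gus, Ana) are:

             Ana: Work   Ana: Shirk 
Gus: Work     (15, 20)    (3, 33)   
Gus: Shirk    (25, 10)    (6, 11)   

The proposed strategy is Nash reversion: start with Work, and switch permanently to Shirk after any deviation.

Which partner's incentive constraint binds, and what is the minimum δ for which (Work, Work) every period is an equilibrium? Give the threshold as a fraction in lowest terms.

Ana; δ ≥ 13/22

Gus: cooperation gives 15 each period; deviation gives 25 once then 6 forever.
  15/(1−δ) ≥ 25 + 6δ/(1−δ) ⇒ δ ≥ 10/19.
Ana: cooperation gives 20 each period; deviation gives 33 once then 11 forever.
  δ ≥ 13/22.
Both must hold, so the binding constraint is Ana's: δ ≥ 13/22.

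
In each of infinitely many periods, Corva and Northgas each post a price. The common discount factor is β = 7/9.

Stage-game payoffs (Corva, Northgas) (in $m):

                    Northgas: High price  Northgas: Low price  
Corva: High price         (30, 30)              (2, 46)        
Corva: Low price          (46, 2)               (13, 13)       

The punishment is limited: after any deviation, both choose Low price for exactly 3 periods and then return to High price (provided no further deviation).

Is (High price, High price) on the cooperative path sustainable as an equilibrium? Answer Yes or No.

IC: β+…+β^3 ≥ (46−30)/(30−13) = 16/17.
At β = 7/9: partial sum = 1.8532 ≥ 0.9412. Cooperation sustainable.

Yes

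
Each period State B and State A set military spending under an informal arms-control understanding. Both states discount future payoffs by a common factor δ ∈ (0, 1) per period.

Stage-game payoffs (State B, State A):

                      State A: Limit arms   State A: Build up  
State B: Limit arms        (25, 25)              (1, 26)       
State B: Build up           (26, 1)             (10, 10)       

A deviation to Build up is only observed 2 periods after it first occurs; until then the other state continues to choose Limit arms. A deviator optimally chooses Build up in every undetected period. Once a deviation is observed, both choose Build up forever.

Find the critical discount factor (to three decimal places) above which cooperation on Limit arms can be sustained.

0.250

Deviating for the 2 undetected periods gains 26−25 = 1 per period over cooperation, then loses 25−10 = 15 per period forever once punishment starts.
Gain: 1(1 + δ + … + δ^1); loss: 15·δ^2/(1−δ).
No profitable deviation ⇔ 1(1−δ^2) ≤ 15·δ^2, i.e. δ^2 ≥ 1/(1+15) = 1/16.
Hence δ ≥ (1/16)^(1/2) ≈ 0.250.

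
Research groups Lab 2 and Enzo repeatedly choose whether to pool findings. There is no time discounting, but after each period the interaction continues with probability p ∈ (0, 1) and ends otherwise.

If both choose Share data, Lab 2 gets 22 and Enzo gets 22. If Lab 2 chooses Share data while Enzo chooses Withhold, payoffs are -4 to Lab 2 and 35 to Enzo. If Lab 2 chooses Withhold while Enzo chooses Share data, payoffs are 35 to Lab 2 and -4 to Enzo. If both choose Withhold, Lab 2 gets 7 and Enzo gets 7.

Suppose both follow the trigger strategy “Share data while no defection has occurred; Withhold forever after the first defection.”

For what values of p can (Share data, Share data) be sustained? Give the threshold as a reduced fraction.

With no time discounting, the continuation probability p plays the role of the discount factor.
Grim-trigger IC: 22/(1−p) ≥ 35 + 7p/(1−p) ⇒ p ≥ (35−22)/(35−7) = 13/28.

13/28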